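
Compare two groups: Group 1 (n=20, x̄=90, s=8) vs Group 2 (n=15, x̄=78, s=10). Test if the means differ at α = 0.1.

Pooled sp = 8.9. t = 3.946, df = 33. Critical t = ±1.692. Reject H₀.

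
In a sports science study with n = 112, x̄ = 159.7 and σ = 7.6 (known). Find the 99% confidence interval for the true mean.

CI = x̄ ± z*(σ/√n) = 159.7 ± 2.576(7.6/√112) = 159.7 ± 1.85 = (157.85, 161.55)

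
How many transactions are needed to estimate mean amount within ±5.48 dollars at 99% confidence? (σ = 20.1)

n = (z*σ/E)² = (2.576×20.1/5.48)² = 89.3 → n = 90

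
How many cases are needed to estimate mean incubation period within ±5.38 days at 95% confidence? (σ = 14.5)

n = (z*σ/E)² = (1.96×14.5/5.38)² = 27.9 → n = 28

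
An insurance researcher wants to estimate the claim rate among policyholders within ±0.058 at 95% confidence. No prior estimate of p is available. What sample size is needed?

Conservative approach: use p = 0.5 (maximizes p(1-p) = 0.25). n = z²(0.25)/E² = 1.96²×0.25/0.058² = 285.5 → n = 286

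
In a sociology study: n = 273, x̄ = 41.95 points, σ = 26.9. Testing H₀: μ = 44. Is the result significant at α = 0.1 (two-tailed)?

z = (41.95 - 44)/(26.9/√273) = -1.259. Since |z| ≤ 1.645, not significant at α = 0.1.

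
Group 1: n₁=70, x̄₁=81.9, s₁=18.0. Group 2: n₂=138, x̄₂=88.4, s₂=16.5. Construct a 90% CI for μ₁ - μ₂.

Difference = -6.5. SE = √(18.0²/70 + 16.5²/138) = 2.569. CI = (-10.73, -2.27)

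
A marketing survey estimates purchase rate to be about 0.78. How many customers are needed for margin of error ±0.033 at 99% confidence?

n = z²p(1-p)/E² = 2.576²×0.78×0.22/0.033² = 1045.6 → n = 1046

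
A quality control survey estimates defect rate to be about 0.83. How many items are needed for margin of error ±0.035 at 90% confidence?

n = z²p(1-p)/E² = 1.645²×0.83×0.17/0.035² = 311.7 → n = 312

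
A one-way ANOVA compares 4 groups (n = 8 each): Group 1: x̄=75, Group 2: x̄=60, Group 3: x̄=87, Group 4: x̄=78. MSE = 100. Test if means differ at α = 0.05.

Grand mean = 75.0. SS_between = 3024.0, MS_between = 1008.0. F = 10.08, F_crit ≈ 2.947. Reject H₀.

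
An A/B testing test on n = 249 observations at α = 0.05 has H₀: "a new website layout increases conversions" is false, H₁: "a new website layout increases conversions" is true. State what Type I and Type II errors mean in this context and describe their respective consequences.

Type I (false positive): concluding that a new website layout increases conversions when it is not — rolling out a layout that doesn't actually help — wasted engineering effort. Type II (false negative): failing to conclude that a new website layout increases conversions when it is — discarding a layout that would have improved conversions — lost revenue. Which is costlier depends on domain priorities and is a judgement call rather than a statistical fact.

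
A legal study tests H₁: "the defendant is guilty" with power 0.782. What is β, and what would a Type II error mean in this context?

β = 1 - power = 1 - 0.782 = 0.218. A Type II error is failing to reject H₀ when H₀ is false (false negative) — here, failing to conclude that the defendant is guilty when in fact it is true. Consequence: acquitting a guilty person.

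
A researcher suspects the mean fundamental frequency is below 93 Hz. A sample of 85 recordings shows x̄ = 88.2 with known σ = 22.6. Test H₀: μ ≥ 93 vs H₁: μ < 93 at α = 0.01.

z = -1.958. Critical value: -2.33. Fail to reject H₀.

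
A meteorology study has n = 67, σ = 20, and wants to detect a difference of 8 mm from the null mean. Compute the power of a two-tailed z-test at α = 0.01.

SE = σ/√n = 20/√67 = 2.443. Non-centrality λ = d/SE = 8/2.443 = 3.274. Power ≈ Φ(λ - z_{α/2}) = Φ(3.274 - 2.576) = Φ(0.698) = 0.757.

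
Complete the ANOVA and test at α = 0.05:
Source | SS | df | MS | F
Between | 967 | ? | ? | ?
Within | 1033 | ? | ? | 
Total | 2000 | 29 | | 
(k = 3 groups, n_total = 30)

df_between = 2, df_within = 27. MS_between = 483.5, MS_within = 38.26. F = 12.637, F_crit ≈ 3.354. Reject H₀.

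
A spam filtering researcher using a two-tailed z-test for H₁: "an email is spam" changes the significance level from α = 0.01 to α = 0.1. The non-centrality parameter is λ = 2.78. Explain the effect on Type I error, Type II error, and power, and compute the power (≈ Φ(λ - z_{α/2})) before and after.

Increasing α from 0.01 to 0.1:
• Type I error rate increases (α is the Type I rate by definition).
• Critical value moves from z_{α/2} = 2.576 to 1.645, so power = Φ(λ - z_{α/2}) goes from Φ(2.78 - 2.576) = 0.581 to Φ(2.78 - 1.645) = 0.872.
• Type II error rate β = 1 - power therefore decreases (0.419 → 0.128).
Appropriate when false negatives are costly — here, a spam email lands in the inbox.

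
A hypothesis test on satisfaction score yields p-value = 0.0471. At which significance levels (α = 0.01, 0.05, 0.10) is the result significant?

p = 0.0471. Significant at: α = 0.05, 0.1.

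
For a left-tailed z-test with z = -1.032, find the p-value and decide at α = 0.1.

p = P(Z < -1.032) = Φ(-1.032) ≈ 0.151. Since p ≥ 0.1, fail to reject H₀ (not significant) at α = 0.1.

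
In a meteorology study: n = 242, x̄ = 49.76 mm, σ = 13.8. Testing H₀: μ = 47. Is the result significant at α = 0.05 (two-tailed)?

z = (49.76 - 47)/(13.8/√242) = 3.111. Since |z| > 1.96, significant at α = 0.05.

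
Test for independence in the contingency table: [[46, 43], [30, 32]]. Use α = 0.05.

χ² = 0.159. df = 1, critical = 3.841. Fail to reject H₀. No evidence of dependence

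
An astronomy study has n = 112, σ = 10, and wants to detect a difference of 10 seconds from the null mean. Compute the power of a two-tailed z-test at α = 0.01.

SE = σ/√n = 10/√112 = 0.945. Non-centrality λ = d/SE = 10/0.945 = 10.583. Power ≈ Φ(λ - z_{α/2}) = Φ(10.583 - 2.576) = Φ(8.007) = 1.0.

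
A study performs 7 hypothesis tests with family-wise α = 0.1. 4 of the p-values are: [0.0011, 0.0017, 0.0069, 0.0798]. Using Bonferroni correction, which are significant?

Bonferroni α = 0.1/7 = 0.01429. Significant p-values: [0.0011, 0.0017, 0.0069]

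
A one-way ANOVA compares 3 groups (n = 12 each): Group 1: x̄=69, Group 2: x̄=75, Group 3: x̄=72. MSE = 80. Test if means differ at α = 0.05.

Grand mean = 72.0. SS_between = 216.0, MS_between = 108.0. F = 1.35, F_crit ≈ 3.285. Fail to reject H₀.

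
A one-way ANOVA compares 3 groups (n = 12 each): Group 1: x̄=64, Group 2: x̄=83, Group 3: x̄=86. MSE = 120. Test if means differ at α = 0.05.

Grand mean = 77.67. SS_between = 3416.0, MS_between = 1708.0. F = 14.233, F_crit ≈ 3.285. Reject H₀.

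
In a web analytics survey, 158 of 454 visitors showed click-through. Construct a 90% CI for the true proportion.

p̂ = 0.348. CI = p̂ ± z*√(p̂(1-p̂)/n) = (0.311, 0.385)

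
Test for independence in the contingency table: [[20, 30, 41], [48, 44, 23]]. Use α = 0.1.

χ² = 16.671. df = 2, critical = 4.605. Reject H₀. Variables are dependent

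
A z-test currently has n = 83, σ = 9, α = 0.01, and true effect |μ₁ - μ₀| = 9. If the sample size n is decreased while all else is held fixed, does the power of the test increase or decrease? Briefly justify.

Power decreases: a smaller n inflates the standard error σ/√n, pulling the sampling distribution under H₁ back toward the critical value.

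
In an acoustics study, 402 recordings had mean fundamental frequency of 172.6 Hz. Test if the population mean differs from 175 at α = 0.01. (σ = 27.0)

z = (x̄ - μ₀)/(σ/√n) = (172.6 - 175)/(27.0/√402) = -1.782. Critical value: ±2.576. Since |-1.782| ≤ 2.576, Fail to reject H₀.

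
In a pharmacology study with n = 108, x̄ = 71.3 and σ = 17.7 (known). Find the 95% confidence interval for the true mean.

CI = x̄ ± z*(σ/√n) = 71.3 ± 1.96(17.7/√108) = 71.3 ± 3.34 = (67.96, 74.64)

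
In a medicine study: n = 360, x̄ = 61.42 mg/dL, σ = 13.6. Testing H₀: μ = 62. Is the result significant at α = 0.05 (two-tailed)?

z = (61.42 - 62)/(13.6/√360) = -0.809. Since |z| ≤ 1.96, not significant at α = 0.05.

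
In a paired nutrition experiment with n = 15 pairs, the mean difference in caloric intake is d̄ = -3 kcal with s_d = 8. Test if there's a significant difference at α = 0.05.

t = d̄/(s_d/√n) = -3/(8/√15) = -1.452. df = 14, critical t = ±2.145. Fail to reject H₀.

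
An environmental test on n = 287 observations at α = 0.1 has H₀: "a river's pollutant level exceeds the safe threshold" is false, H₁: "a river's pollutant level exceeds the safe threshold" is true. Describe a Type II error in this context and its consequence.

Type II error: failing to reject H₀ when it is false — concluding that a river's pollutant level exceeds the safe threshold is not supported when in fact it is. Consequence: allowing unsafe pollution to continue.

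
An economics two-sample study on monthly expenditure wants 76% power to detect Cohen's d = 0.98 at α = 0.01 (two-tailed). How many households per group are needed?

z_{α/2} = 2.576, z_β = Φ⁻¹(0.76) = 0.706. For large effect (d = 0.98): n per group = 2(z_{α/2} + z_β)²/d² = 2(2.576 + 0.706)²/0.98² = 22.4 → 23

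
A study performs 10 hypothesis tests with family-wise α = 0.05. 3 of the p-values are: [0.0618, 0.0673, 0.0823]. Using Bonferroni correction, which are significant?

Bonferroni α = 0.05/10 = 0.005. None of the given p-values are significant.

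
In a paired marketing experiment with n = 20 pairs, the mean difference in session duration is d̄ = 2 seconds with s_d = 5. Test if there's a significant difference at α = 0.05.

t = d̄/(s_d/√n) = 2/(5/√20) = 1.789. df = 19, critical t = ±2.093. Fail to reject H₀.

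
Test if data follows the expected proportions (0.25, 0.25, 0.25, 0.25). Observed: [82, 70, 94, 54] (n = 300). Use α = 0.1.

Expected: [75.0, 75.0, 75.0, 75.0]. χ² = 11.68. df = 3, critical = 6.251. Reject H₀.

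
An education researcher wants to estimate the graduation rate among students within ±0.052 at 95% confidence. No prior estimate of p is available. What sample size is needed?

Conservative approach: use p = 0.5 (maximizes p(1-p) = 0.25). n = z²(0.25)/E² = 1.96²×0.25/0.052² = 355.2 → n = 356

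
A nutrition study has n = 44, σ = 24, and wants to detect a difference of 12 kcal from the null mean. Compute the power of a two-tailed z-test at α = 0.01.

SE = σ/√n = 24/√44 = 3.618. Non-centrality λ = d/SE = 12/3.618 = 3.317. Power ≈ Φ(λ - z_{α/2}) = Φ(3.317 - 2.576) = Φ(0.741) = 0.771.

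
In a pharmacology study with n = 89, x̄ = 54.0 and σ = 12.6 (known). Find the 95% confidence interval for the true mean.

CI = x̄ ± z*(σ/√n) = 54.0 ± 1.96(12.6/√89) = 54.0 ± 2.62 = (51.38, 56.62)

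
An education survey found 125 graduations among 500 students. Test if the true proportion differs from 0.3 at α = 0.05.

p̂ = 0.25, p₀ = 0.3. z = (p̂ - p₀)/√(p₀(1-p₀)/n) = -2.44. Critical: ±1.96. Reject H₀.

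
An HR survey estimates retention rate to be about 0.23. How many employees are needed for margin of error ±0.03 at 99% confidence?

n = z²p(1-p)/E² = 2.576²×0.23×0.77/0.03² = 1305.8 → n = 1306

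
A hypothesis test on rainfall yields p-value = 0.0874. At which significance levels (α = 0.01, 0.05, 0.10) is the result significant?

p = 0.0874. Significant at: α = 0.1.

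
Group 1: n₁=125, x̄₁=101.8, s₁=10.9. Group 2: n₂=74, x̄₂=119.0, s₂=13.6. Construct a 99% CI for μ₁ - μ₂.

Difference = -17.2. SE = √(10.9²/125 + 13.6²/74) = 1.857. CI = (-21.98, -12.42)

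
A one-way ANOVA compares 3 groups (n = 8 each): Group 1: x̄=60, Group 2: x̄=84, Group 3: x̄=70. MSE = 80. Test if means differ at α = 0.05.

Grand mean = 71.33. SS_between = 2325.33, MS_between = 1162.67. F = 14.533, F_crit ≈ 3.467. Reject H₀.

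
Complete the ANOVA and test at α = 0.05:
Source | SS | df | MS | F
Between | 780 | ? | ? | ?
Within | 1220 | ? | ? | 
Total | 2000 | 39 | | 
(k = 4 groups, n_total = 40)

df_between = 3, df_within = 36. MS_between = 260.0, MS_within = 33.89. F = 7.672, F_crit ≈ 2.866. Reject H₀.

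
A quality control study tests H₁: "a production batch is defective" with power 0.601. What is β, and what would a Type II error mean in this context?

β = 1 - power = 1 - 0.601 = 0.399. A Type II error is failing to reject H₀ when H₀ is false (false negative) — here, failing to conclude that a production batch is defective when in fact it is true. Consequence: shipping a defective batch — faulty products reach customers.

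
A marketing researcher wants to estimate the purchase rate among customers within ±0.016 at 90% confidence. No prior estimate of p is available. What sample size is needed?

Conservative approach: use p = 0.5 (maximizes p(1-p) = 0.25). n = z²(0.25)/E² = 1.645²×0.25/0.016² = 2642.6 → n = 2643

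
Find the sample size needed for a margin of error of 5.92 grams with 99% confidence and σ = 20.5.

n = (z*σ/E)² = (2.576×20.5/5.92)² = 79.6 → n = 80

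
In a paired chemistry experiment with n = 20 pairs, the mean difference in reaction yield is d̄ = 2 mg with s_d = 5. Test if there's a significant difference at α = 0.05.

t = d̄/(s_d/√n) = 2/(5/√20) = 1.789. df = 19, critical t = ±2.093. Fail to reject H₀.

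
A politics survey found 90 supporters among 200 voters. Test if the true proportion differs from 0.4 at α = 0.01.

p̂ = 0.45, p₀ = 0.4. z = (p̂ - p₀)/√(p₀(1-p₀)/n) = 1.443. Critical: ±2.576. Fail to reject H₀.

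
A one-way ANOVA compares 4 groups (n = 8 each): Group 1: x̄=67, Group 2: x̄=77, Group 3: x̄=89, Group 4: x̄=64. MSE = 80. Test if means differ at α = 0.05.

Grand mean = 74.25. SS_between = 3062.0, MS_between = 1020.67. F = 12.758, F_crit ≈ 2.947. Reject H₀.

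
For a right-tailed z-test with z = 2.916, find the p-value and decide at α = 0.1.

p = P(Z > 2.916) = 1 - Φ(2.916) ≈ 0.0018. Since p < 0.1, reject H₀ (significant) at α = 0.1.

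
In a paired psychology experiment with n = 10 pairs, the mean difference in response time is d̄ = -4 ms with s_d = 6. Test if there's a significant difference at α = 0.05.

t = d̄/(s_d/√n) = -4/(6/√10) = -2.108. df = 9, critical t = ±2.262. Fail to reject H₀.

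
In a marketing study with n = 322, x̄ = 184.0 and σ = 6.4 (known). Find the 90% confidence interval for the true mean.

CI = x̄ ± z*(σ/√n) = 184.0 ± 1.645(6.4/√322) = 184.0 ± 0.59 = (183.41, 184.59)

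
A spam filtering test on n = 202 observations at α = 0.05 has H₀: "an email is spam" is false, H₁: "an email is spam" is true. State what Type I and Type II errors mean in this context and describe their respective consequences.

Type I (false positive): concluding that an email is spam when it is not — a legitimate email is sent to the spam folder and the user misses it. Type II (false negative): failing to conclude that an email is spam when it is — a spam email lands in the inbox. Which is costlier depends on domain priorities and is a judgement call rather than a statistical fact.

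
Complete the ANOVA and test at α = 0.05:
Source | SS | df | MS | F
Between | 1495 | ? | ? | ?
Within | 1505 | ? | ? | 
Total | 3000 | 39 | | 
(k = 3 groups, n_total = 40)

df_between = 2, df_within = 37. MS_between = 747.5, MS_within = 40.68. F = 18.377, F_crit ≈ 3.252. Reject H₀.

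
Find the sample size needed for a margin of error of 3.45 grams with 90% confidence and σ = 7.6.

n = (z*σ/E)² = (1.645×7.6/3.45)² = 13.1 → n = 14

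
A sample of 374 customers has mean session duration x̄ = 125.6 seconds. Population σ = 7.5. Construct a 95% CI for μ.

CI = x̄ ± z*(σ/√n) = 125.6 ± 1.96(7.5/√374) = 125.6 ± 0.76 = (124.84, 126.36)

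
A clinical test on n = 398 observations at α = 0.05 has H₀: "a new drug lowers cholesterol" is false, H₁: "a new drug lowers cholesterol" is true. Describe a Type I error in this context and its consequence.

Type I error: rejecting H₀ when it is true — concluding that a new drug lowers cholesterol when in fact it is not. Consequence: approving an ineffective drug — patients take a useless medication and may skip effective alternatives.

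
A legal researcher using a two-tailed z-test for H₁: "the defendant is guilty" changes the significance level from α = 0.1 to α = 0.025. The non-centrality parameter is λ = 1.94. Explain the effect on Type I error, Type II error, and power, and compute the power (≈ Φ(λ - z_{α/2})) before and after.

Decreasing α from 0.1 to 0.025:
• Type I error rate decreases (α is the Type I rate by definition).
• Critical value moves from z_{α/2} = 1.645 to 2.241, so power = Φ(λ - z_{α/2}) goes from Φ(1.94 - 1.645) = 0.616 to Φ(1.94 - 2.241) = 0.382.
• Type II error rate β = 1 - power therefore increases (0.384 → 0.618).
Appropriate when false positives are costly — here, convicting an innocent person.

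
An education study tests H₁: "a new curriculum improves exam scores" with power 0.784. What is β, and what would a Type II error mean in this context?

β = 1 - power = 1 - 0.784 = 0.216. A Type II error is failing to reject H₀ when H₀ is false (false negative) — here, failing to conclude that a new curriculum improves exam scores when in fact it is true. Consequence: keeping the old curriculum when the new one would have helped students.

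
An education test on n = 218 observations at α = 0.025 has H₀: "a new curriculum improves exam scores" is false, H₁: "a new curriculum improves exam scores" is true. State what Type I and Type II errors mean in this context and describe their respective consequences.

Type I (false positive): concluding that a new curriculum improves exam scores when it is not — adopting a curriculum that gives no real benefit — disruption for nothing. Type II (false negative): failing to conclude that a new curriculum improves exam scores when it is — keeping the old curriculum when the new one would have helped students. Which is costlier depends on domain priorities and is a judgement call rather than a statistical fact.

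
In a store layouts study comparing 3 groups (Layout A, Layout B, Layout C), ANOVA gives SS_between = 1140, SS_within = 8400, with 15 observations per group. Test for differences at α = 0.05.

df_between = 2, df_within = 42. F = MS_between/MS_within = 570.0/200.0 = 2.85. F_crit ≈ 3.22. Fail to reject H₀.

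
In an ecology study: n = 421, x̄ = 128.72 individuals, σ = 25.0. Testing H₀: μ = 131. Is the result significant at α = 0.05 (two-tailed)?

z = (128.72 - 131)/(25.0/√421) = -1.871. Since |z| ≤ 1.96, not significant at α = 0.05.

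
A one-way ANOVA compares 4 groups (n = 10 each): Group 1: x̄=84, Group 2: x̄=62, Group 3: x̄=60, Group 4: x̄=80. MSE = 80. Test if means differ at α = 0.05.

Grand mean = 71.5. SS_between = 4510.0, MS_between = 1503.33. F = 18.792, F_crit ≈ 2.866. Reject H₀.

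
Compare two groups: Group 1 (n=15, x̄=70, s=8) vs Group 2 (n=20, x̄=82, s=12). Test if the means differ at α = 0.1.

Pooled sp = 10.49. t = -3.349, df = 33. Critical t = ±1.692. Reject H₀.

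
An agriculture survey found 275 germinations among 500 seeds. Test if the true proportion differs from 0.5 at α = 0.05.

p̂ = 0.55, p₀ = 0.5. z = (p̂ - p₀)/√(p₀(1-p₀)/n) = 2.236. Critical: ±1.96. Reject H₀.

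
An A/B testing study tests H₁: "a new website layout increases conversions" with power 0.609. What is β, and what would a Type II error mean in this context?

β = 1 - power = 1 - 0.609 = 0.391. A Type II error is failing to reject H₀ when H₀ is false (false negative) — here, failing to conclude that a new website layout increases conversions when in fact it is true. Consequence: discarding a layout that would have improved conversions — lost revenue.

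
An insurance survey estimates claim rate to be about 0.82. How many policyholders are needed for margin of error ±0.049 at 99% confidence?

n = z²p(1-p)/E² = 2.576²×0.82×0.18/0.049² = 407.9 → n = 408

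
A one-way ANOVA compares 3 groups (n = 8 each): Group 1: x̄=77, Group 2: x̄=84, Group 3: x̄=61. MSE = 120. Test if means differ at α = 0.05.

Grand mean = 74.0. SS_between = 2224.0, MS_between = 1112.0. F = 9.267, F_crit ≈ 3.467. Reject H₀.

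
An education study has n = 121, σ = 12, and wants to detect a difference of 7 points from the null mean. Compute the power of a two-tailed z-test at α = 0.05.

SE = σ/√n = 12/√121 = 1.091. Non-centrality λ = d/SE = 7/1.091 = 6.417. Power ≈ Φ(λ - z_{α/2}) = Φ(6.417 - 1.96) = Φ(4.457) = 1.0.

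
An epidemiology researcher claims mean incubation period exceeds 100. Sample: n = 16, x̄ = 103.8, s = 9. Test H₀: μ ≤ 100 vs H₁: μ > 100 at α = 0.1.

t = (103.8 - 100)/(9/√16) = 1.689, df = 15. Critical t = 1.341. Reject H₀.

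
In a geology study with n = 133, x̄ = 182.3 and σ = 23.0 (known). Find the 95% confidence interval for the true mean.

CI = x̄ ± z*(σ/√n) = 182.3 ± 1.96(23.0/√133) = 182.3 ± 3.91 = (178.39, 186.21)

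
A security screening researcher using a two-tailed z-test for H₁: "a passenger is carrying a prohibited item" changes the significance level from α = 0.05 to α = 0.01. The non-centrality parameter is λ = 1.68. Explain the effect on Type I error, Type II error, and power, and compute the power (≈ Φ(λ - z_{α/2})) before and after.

Decreasing α from 0.05 to 0.01:
• Type I error rate decreases (α is the Type I rate by definition).
• Critical value moves from z_{α/2} = 1.96 to 2.576, so power = Φ(λ - z_{α/2}) goes from Φ(1.68 - 1.96) = 0.39 to Φ(1.68 - 2.576) = 0.185.
• Type II error rate β = 1 - power therefore increases (0.61 → 0.815).
Appropriate when false positives are costly — here, detaining an innocent passenger — delay and inconvenience.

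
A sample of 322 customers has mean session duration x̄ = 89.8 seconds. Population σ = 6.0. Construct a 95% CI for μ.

CI = x̄ ± z*(σ/√n) = 89.8 ± 1.96(6.0/√322) = 89.8 ± 0.66 = (89.14, 90.46)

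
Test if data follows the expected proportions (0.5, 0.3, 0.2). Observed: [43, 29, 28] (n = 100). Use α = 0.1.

Expected: [50.0, 30.0, 20.0]. χ² = 4.213. df = 2, critical = 4.605. Fail to reject H₀.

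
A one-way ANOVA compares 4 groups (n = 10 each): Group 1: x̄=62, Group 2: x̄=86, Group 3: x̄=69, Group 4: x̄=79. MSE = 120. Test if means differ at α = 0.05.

Grand mean = 74.0. SS_between = 3380.0, MS_between = 1126.67. F = 9.389, F_crit ≈ 2.866. Reject H₀.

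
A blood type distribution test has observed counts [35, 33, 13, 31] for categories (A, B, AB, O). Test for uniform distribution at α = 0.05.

Expected = 28 each. χ² = Σ(O-E)²/E = 11.0. df = 3, critical value = 7.815. Reject H₀.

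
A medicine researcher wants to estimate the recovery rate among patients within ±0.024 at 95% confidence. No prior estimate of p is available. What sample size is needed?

Conservative approach: use p = 0.5 (maximizes p(1-p) = 0.25). n = z²(0.25)/E² = 1.96²×0.25/0.024² = 1667.4 → n = 1668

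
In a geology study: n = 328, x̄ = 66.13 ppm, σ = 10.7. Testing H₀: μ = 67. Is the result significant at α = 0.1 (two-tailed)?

z = (66.13 - 67)/(10.7/√328) = -1.473. Since |z| ≤ 1.645, not significant at α = 0.1.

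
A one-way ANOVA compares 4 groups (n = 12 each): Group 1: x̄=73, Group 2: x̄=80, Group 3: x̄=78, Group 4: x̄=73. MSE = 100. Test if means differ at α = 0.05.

Grand mean = 76.0. SS_between = 456.0, MS_between = 152.0. F = 1.52, F_crit ≈ 2.816. Fail to reject H₀.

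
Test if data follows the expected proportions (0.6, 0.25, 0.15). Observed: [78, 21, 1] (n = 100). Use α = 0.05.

Expected: [60.0, 25.0, 15.0]. χ² = 19.107. df = 2, critical = 5.991. Reject H₀.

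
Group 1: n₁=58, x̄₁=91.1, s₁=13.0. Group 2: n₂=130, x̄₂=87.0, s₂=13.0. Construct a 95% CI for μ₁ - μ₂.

Difference = 4.1. SE = √(13.0²/58 + 13.0²/130) = 2.053. CI = (0.08, 8.12)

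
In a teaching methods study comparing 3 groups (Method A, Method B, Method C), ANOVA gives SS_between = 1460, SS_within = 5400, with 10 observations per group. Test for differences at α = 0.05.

df_between = 2, df_within = 27. F = MS_between/MS_within = 730.0/200.0 = 3.65. F_crit ≈ 3.354. Reject H₀. At least one mean differs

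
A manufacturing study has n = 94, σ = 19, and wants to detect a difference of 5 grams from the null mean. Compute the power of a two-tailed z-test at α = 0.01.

SE = σ/√n = 19/√94 = 1.96. Non-centrality λ = d/SE = 5/1.96 = 2.551. Power ≈ Φ(λ - z_{α/2}) = Φ(2.551 - 2.576) = Φ(-0.025) = 0.49.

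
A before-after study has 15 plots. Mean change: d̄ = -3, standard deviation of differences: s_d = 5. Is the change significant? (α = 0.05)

t = d̄/(s_d/√n) = -3/(5/√15) = -2.324. df = 14, critical t = ±2.145. Reject H₀.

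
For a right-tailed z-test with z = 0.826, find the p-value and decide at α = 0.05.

p = P(Z > 0.826) = 1 - Φ(0.826) ≈ 0.2044. Since p ≥ 0.05, fail to reject H₀ (not significant) at α = 0.05.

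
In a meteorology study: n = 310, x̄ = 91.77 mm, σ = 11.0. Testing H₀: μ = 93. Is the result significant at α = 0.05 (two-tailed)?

z = (91.77 - 93)/(11.0/√310) = -1.969. Since |z| > 1.96, significant at α = 0.05.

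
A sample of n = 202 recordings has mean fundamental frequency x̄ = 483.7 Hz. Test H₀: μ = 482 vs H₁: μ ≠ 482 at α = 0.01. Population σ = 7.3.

z = (x̄ - μ₀)/(σ/√n) = (483.7 - 482)/(7.3/√202) = 3.31. Critical value: ±2.576. Since |3.31| > 2.576, Reject H₀.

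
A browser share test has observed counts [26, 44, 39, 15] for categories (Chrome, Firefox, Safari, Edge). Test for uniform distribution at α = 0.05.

Expected = 31 each. χ² = Σ(O-E)²/E = 16.581. df = 3, critical value = 7.815. Reject H₀.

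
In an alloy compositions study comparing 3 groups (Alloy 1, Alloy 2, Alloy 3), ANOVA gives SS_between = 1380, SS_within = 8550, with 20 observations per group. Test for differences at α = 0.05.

df_between = 2, df_within = 57. F = MS_between/MS_within = 690.0/150.0 = 4.6. F_crit ≈ 3.159. Reject H₀. At least one mean differs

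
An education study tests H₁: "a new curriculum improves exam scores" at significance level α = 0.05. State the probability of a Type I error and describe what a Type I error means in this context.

P(Type I error) = α = 0.05. A Type I error is rejecting H₀ when H₀ is actually true (false positive) — here, concluding that a new curriculum improves exam scores when in fact this is not the case. Consequence: adopting a curriculum that gives no real benefit — disruption for nothing.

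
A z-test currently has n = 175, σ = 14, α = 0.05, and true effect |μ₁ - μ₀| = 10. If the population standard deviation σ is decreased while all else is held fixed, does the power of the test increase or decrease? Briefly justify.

Power increases: a smaller σ shrinks the standard error σ/√n, moving the sampling distribution under H₁ further from the critical value.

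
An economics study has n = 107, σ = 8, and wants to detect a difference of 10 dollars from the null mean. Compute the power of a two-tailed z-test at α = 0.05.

SE = σ/√n = 8/√107 = 0.773. Non-centrality λ = d/SE = 10/0.773 = 12.93. Power ≈ Φ(λ - z_{α/2}) = Φ(12.93 - 1.96) = Φ(10.97) = 1.0.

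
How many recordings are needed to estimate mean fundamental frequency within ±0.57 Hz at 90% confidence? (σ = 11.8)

n = (z*σ/E)² = (1.645×11.8/0.57)² = 1159.7 → n = 1160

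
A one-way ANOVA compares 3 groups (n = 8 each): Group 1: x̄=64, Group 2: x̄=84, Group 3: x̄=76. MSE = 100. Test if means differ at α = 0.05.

Grand mean = 74.67. SS_between = 1621.33, MS_between = 810.67. F = 8.107, F_crit ≈ 3.467. Reject H₀.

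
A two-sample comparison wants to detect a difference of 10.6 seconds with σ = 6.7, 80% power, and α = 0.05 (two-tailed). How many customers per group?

n per group = 2(z_α/2 + z_β)²σ²/d² = 2×(1.96 + 0.84)²×6.7²/10.6² = 6.3 → n = 7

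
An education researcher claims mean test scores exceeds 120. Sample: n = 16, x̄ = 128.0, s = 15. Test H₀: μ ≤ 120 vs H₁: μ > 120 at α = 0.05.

t = (128.0 - 120)/(15/√16) = 2.133, df = 15. Critical t = 1.753. Reject H₀.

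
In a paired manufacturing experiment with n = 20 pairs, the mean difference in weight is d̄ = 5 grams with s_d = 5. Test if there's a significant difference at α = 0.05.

t = d̄/(s_d/√n) = 5/(5/√20) = 4.472. df = 19, critical t = ±2.093. Reject H₀.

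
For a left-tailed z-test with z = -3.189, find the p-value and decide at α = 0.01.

p = P(Z < -3.189) = Φ(-3.189) ≈ 0.0007. Since p < 0.01, reject H₀ (significant) at α = 0.01.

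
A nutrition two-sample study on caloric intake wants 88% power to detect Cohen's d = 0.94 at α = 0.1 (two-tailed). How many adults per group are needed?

z_{α/2} = 1.645, z_β = Φ⁻¹(0.88) = 1.175. For large effect (d = 0.94): n per group = 2(z_{α/2} + z_β)²/d² = 2(1.645 + 1.175)²/0.94² = 18.0 → 18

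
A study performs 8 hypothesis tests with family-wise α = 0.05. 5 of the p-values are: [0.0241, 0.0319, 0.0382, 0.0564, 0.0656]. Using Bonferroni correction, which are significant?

Bonferroni α = 0.05/8 = 0.00625. None of the given p-values are significant.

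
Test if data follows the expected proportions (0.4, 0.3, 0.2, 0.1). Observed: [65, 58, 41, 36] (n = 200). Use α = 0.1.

Expected: [80.0, 60.0, 40.0, 20.0]. χ² = 15.704. df = 3, critical = 6.251. Reject H₀.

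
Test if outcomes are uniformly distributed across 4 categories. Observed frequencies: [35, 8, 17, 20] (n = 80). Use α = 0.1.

Expected = 20 each. χ² = Σ(O-E)²/E = 18.9. df = 3, critical value = 6.251. Reject H₀.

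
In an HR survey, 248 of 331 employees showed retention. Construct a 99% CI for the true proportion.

p̂ = 0.749. CI = p̂ ± z*√(p̂(1-p̂)/n) = (0.688, 0.811)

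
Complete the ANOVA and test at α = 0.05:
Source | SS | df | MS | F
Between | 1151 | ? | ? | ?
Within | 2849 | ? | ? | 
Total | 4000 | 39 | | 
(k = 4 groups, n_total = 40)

df_between = 3, df_within = 36. MS_between = 383.67, MS_within = 79.14. F = 4.848, F_crit ≈ 2.866. Reject H₀.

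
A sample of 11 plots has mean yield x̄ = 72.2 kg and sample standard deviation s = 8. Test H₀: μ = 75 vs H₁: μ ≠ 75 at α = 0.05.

t = (x̄ - μ₀)/(s/√n) = (72.2 - 75)/(8/√11) = -1.161. df = 10, critical t = ±2.228. Fail to reject H₀.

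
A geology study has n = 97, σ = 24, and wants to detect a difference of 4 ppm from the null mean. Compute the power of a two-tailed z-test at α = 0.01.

SE = σ/√n = 24/√97 = 2.437. Non-centrality λ = d/SE = 4/2.437 = 1.641. Power ≈ Φ(λ - z_{α/2}) = Φ(1.641 - 2.576) = Φ(-0.935) = 0.175.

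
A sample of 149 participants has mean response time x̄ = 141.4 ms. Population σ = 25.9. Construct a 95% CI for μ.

CI = x̄ ± z*(σ/√n) = 141.4 ± 1.96(25.9/√149) = 141.4 ± 4.16 = (137.24, 145.56)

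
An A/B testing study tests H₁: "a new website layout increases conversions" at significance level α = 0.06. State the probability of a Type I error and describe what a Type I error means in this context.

P(Type I error) = α = 0.06. A Type I error is rejecting H₀ when H₀ is actually true (false positive) — here, concluding that a new website layout increases conversions when in fact this is not the case. Consequence: rolling out a layout that doesn't actually help — wasted engineering effort.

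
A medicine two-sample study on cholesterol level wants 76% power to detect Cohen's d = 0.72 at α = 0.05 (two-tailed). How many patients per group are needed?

z_{α/2} = 1.96, z_β = Φ⁻¹(0.76) = 0.706. For medium effect (d = 0.72): n per group = 2(z_{α/2} + z_β)²/d² = 2(1.96 + 0.706)²/0.72² = 27.4 → 28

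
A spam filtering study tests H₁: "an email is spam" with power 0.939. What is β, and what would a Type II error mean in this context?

β = 1 - power = 1 - 0.939 = 0.061. A Type II error is failing to reject H₀ when H₀ is false (false negative) — here, failing to conclude that an email is spam when in fact it is true. Consequence: a spam email lands in the inbox.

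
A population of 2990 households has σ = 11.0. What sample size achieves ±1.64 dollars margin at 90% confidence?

Without FPC: n₀ = (1.645×11.0/1.64)² = 121.739. With FPC: n = n₀N/(n₀+N-1) = 117.01 → n = 118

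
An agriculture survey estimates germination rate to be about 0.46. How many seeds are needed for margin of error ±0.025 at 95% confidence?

n = z²p(1-p)/E² = 1.96²×0.46×0.54/0.025² = 1526.8 → n = 1527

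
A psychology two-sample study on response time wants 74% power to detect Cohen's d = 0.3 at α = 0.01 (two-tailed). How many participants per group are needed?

z_{α/2} = 2.576, z_β = Φ⁻¹(0.74) = 0.643. For small effect (d = 0.3): n per group = 2(z_{α/2} + z_β)²/d² = 2(2.576 + 0.643)²/0.3² = 230.3 → 231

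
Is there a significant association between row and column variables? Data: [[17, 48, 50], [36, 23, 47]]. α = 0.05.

χ² = 15.366. df = 2, critical = 5.991. Reject H₀. Variables are dependent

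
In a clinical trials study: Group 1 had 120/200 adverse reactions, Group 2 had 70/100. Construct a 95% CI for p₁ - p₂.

p̂₁ = 0.6, p̂₂ = 0.7. Difference = -0.1. CI = (-0.213, 0.013)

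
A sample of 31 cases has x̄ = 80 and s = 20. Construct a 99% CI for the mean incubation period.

CI = x̄ ± t*(s/√n) = 80 ± 2.75(20/√31) = (70.12, 89.88)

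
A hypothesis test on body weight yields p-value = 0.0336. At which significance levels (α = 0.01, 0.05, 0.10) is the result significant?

p = 0.0336. Significant at: α = 0.05, 0.1.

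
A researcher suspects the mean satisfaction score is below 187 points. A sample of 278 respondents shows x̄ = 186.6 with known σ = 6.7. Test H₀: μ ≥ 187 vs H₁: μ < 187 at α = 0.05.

z = -0.995. Critical value: -1.645. Fail to reject H₀.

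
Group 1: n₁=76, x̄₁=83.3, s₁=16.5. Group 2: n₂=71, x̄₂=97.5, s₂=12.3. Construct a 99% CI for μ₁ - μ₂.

Difference = -14.2. SE = √(16.5²/76 + 12.3²/71) = 2.39. CI = (-20.36, -8.04)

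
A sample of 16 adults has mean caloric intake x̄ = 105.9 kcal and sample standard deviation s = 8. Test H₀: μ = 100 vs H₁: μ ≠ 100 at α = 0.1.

t = (x̄ - μ₀)/(s/√n) = (105.9 - 100)/(8/√16) = 2.95. df = 15, critical t = ±1.753. Reject H₀.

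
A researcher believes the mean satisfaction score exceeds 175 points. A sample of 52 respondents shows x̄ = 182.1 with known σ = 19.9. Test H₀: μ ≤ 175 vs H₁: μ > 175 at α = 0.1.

z = 2.573. Critical value: 1.28. Reject H₀.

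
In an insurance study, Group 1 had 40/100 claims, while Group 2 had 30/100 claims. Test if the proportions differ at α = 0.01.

p̂₁ = 0.4, p̂₂ = 0.3, pooled p̂ = 0.35. z = 1.482. Critical: ±2.576. Fail to reject H₀.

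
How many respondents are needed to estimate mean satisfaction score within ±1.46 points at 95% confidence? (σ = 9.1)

n = (z*σ/E)² = (1.96×9.1/1.46)² = 149.2 → n = 150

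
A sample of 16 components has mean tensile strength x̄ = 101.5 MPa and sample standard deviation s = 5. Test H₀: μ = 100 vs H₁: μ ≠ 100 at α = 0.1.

t = (x̄ - μ₀)/(s/√n) = (101.5 - 100)/(5/√16) = 1.2. df = 15, critical t = ±1.753. Fail to reject H₀.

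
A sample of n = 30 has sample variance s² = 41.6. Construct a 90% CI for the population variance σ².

df = 29. χ²_{0.05} = 42.557, χ²_{0.95} = 17.708. CI for σ² = ((n-1)s²/χ²_{α/2}, (n-1)s²/χ²_{1-α/2}) = (29·41.6/42.557, 29·41.6/17.708) = (28.35, 68.13)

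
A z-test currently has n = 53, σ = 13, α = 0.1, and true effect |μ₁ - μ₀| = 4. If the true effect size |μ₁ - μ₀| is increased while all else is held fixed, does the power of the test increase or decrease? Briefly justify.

Power increases: a larger true effect increases the non-centrality λ = |μ₁ - μ₀|/(σ/√n).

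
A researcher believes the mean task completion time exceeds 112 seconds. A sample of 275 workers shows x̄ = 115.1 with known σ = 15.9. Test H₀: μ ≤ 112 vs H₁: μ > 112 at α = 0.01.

z = 3.233. Critical value: 2.33. Reject H₀.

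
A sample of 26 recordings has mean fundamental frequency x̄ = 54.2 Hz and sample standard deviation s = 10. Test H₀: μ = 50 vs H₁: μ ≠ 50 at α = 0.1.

t = (x̄ - μ₀)/(s/√n) = (54.2 - 50)/(10/√26) = 2.142. df = 25, critical t = ±1.708. Reject H₀.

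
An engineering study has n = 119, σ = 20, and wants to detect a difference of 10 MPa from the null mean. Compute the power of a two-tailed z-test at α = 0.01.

SE = σ/√n = 20/√119 = 1.833. Non-centrality λ = d/SE = 10/1.833 = 5.454. Power ≈ Φ(λ - z_{α/2}) = Φ(5.454 - 2.576) = Φ(2.878) = 0.998.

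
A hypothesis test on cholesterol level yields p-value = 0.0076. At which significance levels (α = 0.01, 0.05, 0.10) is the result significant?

p = 0.0076. Significant at: α = 0.01, 0.05, 0.1.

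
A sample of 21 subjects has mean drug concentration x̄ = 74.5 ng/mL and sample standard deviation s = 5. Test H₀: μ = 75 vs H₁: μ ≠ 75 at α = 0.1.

t = (x̄ - μ₀)/(s/√n) = (74.5 - 75)/(5/√21) = -0.458. df = 20, critical t = ±1.725. Fail to reject H₀.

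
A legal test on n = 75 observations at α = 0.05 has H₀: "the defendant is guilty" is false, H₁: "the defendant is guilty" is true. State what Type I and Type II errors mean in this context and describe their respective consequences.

Type I (false positive): concluding that the defendant is guilty when it is not — convicting an innocent person. Type II (false negative): failing to conclude that the defendant is guilty when it is — acquitting a guilty person. Which is costlier depends on domain priorities and is a judgement call rather than a statistical fact.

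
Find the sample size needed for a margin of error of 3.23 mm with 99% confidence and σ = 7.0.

n = (z*σ/E)² = (2.576×7.0/3.23)² = 31.2 → n = 32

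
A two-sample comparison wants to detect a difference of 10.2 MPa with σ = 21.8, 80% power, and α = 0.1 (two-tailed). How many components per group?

n per group = 2(z_α/2 + z_β)²σ²/d² = 2×(1.645 + 0.84)²×21.8²/10.2² = 56.4 → n = 57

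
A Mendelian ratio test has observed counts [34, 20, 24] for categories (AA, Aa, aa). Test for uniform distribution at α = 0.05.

Expected = 26 each. χ² = Σ(O-E)²/E = 4.0. df = 2, critical value = 5.991. Fail to reject H₀.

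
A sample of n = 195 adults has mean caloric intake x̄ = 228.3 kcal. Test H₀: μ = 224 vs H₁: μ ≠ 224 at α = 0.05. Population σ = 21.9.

z = (x̄ - μ₀)/(σ/√n) = (228.3 - 224)/(21.9/√195) = 2.742. Critical value: ±1.96. Since |2.742| > 1.96, Reject H₀.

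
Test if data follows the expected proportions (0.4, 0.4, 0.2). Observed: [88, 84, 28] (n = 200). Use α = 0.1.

Expected: [80.0, 80.0, 40.0]. χ² = 4.6. df = 2, critical = 4.605. Fail to reject H₀.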